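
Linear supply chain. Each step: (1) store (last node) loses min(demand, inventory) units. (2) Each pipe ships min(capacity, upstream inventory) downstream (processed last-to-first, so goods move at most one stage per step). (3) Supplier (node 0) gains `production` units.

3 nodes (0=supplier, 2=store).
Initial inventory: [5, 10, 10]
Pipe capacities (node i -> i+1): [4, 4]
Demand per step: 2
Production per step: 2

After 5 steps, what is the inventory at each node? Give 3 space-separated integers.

Step 1: demand=2,sold=2 ship[1->2]=4 ship[0->1]=4 prod=2 -> inv=[3 10 12]
Step 2: demand=2,sold=2 ship[1->2]=4 ship[0->1]=3 prod=2 -> inv=[2 9 14]
Step 3: demand=2,sold=2 ship[1->2]=4 ship[0->1]=2 prod=2 -> inv=[2 7 16]
Step 4: demand=2,sold=2 ship[1->2]=4 ship[0->1]=2 prod=2 -> inv=[2 5 18]
Step 5: demand=2,sold=2 ship[1->2]=4 ship[0->1]=2 prod=2 -> inv=[2 3 20]

2 3 20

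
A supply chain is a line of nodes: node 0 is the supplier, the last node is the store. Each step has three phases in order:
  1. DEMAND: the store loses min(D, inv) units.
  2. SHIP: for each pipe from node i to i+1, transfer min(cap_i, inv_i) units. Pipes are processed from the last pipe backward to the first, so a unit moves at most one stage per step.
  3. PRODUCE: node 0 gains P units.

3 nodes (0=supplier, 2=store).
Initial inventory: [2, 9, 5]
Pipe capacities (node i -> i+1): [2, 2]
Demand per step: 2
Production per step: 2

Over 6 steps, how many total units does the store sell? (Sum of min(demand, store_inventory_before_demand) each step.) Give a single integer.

Step 1: sold=2 (running total=2) -> [2 9 5]
Step 2: sold=2 (running total=4) -> [2 9 5]
Step 3: sold=2 (running total=6) -> [2 9 5]
Step 4: sold=2 (running total=8) -> [2 9 5]
Step 5: sold=2 (running total=10) -> [2 9 5]
Step 6: sold=2 (running total=12) -> [2 9 5]

Answer: 12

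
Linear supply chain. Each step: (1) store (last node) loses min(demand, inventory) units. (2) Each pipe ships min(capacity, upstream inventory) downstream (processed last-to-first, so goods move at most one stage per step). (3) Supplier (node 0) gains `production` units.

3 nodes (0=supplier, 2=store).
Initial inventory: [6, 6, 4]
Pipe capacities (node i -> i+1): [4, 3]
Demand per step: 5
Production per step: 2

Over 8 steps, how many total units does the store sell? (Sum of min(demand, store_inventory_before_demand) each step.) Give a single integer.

Answer: 25

Derivation:
Step 1: sold=4 (running total=4) -> [4 7 3]
Step 2: sold=3 (running total=7) -> [2 8 3]
Step 3: sold=3 (running total=10) -> [2 7 3]
Step 4: sold=3 (running total=13) -> [2 6 3]
Step 5: sold=3 (running total=16) -> [2 5 3]
Step 6: sold=3 (running total=19) -> [2 4 3]
Step 7: sold=3 (running total=22) -> [2 3 3]
Step 8: sold=3 (running total=25) -> [2 2 3]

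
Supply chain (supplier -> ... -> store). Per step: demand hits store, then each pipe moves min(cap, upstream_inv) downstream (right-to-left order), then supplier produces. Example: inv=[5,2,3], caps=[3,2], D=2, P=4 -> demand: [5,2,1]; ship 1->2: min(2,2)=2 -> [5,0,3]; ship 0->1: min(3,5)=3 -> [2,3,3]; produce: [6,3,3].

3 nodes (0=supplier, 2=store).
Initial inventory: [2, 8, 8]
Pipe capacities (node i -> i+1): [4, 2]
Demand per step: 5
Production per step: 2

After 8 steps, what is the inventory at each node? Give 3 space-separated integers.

Step 1: demand=5,sold=5 ship[1->2]=2 ship[0->1]=2 prod=2 -> inv=[2 8 5]
Step 2: demand=5,sold=5 ship[1->2]=2 ship[0->1]=2 prod=2 -> inv=[2 8 2]
Step 3: demand=5,sold=2 ship[1->2]=2 ship[0->1]=2 prod=2 -> inv=[2 8 2]
Step 4: demand=5,sold=2 ship[1->2]=2 ship[0->1]=2 prod=2 -> inv=[2 8 2]
Step 5: demand=5,sold=2 ship[1->2]=2 ship[0->1]=2 prod=2 -> inv=[2 8 2]
Step 6: demand=5,sold=2 ship[1->2]=2 ship[0->1]=2 prod=2 -> inv=[2 8 2]
Step 7: demand=5,sold=2 ship[1->2]=2 ship[0->1]=2 prod=2 -> inv=[2 8 2]
Step 8: demand=5,sold=2 ship[1->2]=2 ship[0->1]=2 prod=2 -> inv=[2 8 2]

2 8 2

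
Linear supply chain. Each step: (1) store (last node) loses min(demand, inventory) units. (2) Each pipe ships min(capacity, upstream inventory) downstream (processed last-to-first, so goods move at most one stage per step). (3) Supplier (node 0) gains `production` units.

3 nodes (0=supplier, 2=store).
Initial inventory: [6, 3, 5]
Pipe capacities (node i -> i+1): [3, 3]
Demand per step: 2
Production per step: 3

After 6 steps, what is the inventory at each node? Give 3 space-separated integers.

Step 1: demand=2,sold=2 ship[1->2]=3 ship[0->1]=3 prod=3 -> inv=[6 3 6]
Step 2: demand=2,sold=2 ship[1->2]=3 ship[0->1]=3 prod=3 -> inv=[6 3 7]
Step 3: demand=2,sold=2 ship[1->2]=3 ship[0->1]=3 prod=3 -> inv=[6 3 8]
Step 4: demand=2,sold=2 ship[1->2]=3 ship[0->1]=3 prod=3 -> inv=[6 3 9]
Step 5: demand=2,sold=2 ship[1->2]=3 ship[0->1]=3 prod=3 -> inv=[6 3 10]
Step 6: demand=2,sold=2 ship[1->2]=3 ship[0->1]=3 prod=3 -> inv=[6 3 11]

6 3 11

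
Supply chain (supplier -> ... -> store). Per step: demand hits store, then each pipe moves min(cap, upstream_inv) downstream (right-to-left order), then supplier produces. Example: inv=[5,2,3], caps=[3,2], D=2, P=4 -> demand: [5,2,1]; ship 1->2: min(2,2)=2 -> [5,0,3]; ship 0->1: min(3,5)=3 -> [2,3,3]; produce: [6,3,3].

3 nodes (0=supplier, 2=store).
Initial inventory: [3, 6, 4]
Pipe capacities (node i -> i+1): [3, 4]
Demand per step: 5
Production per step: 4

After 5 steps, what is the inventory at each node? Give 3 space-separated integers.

Step 1: demand=5,sold=4 ship[1->2]=4 ship[0->1]=3 prod=4 -> inv=[4 5 4]
Step 2: demand=5,sold=4 ship[1->2]=4 ship[0->1]=3 prod=4 -> inv=[5 4 4]
Step 3: demand=5,sold=4 ship[1->2]=4 ship[0->1]=3 prod=4 -> inv=[6 3 4]
Step 4: demand=5,sold=4 ship[1->2]=3 ship[0->1]=3 prod=4 -> inv=[7 3 3]
Step 5: demand=5,sold=3 ship[1->2]=3 ship[0->1]=3 prod=4 -> inv=[8 3 3]

8 3 3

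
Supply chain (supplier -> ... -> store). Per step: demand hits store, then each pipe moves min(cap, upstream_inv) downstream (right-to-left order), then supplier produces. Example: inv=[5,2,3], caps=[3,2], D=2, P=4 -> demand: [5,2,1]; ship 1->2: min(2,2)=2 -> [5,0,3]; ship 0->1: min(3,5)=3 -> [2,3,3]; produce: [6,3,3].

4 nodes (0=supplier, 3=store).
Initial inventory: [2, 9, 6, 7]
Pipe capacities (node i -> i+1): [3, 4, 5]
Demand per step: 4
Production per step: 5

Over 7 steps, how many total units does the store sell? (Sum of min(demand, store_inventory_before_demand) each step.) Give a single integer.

Step 1: sold=4 (running total=4) -> [5 7 5 8]
Step 2: sold=4 (running total=8) -> [7 6 4 9]
Step 3: sold=4 (running total=12) -> [9 5 4 9]
Step 4: sold=4 (running total=16) -> [11 4 4 9]
Step 5: sold=4 (running total=20) -> [13 3 4 9]
Step 6: sold=4 (running total=24) -> [15 3 3 9]
Step 7: sold=4 (running total=28) -> [17 3 3 8]

Answer: 28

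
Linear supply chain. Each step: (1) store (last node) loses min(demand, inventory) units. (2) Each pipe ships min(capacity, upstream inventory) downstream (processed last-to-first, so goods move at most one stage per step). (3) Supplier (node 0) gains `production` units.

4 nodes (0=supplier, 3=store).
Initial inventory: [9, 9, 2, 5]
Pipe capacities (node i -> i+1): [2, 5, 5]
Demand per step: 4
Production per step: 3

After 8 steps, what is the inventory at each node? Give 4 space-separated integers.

Step 1: demand=4,sold=4 ship[2->3]=2 ship[1->2]=5 ship[0->1]=2 prod=3 -> inv=[10 6 5 3]
Step 2: demand=4,sold=3 ship[2->3]=5 ship[1->2]=5 ship[0->1]=2 prod=3 -> inv=[11 3 5 5]
Step 3: demand=4,sold=4 ship[2->3]=5 ship[1->2]=3 ship[0->1]=2 prod=3 -> inv=[12 2 3 6]
Step 4: demand=4,sold=4 ship[2->3]=3 ship[1->2]=2 ship[0->1]=2 prod=3 -> inv=[13 2 2 5]
Step 5: demand=4,sold=4 ship[2->3]=2 ship[1->2]=2 ship[0->1]=2 prod=3 -> inv=[14 2 2 3]
Step 6: demand=4,sold=3 ship[2->3]=2 ship[1->2]=2 ship[0->1]=2 prod=3 -> inv=[15 2 2 2]
Step 7: demand=4,sold=2 ship[2->3]=2 ship[1->2]=2 ship[0->1]=2 prod=3 -> inv=[16 2 2 2]
Step 8: demand=4,sold=2 ship[2->3]=2 ship[1->2]=2 ship[0->1]=2 prod=3 -> inv=[17 2 2 2]

17 2 2 2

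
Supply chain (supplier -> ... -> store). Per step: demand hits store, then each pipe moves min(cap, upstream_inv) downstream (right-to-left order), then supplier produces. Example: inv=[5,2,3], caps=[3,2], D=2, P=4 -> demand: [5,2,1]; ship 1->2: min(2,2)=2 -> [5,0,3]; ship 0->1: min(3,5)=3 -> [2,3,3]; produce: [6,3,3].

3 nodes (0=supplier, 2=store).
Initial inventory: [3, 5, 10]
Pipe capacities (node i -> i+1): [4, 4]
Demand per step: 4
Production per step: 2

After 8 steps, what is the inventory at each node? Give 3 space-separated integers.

Step 1: demand=4,sold=4 ship[1->2]=4 ship[0->1]=3 prod=2 -> inv=[2 4 10]
Step 2: demand=4,sold=4 ship[1->2]=4 ship[0->1]=2 prod=2 -> inv=[2 2 10]
Step 3: demand=4,sold=4 ship[1->2]=2 ship[0->1]=2 prod=2 -> inv=[2 2 8]
Step 4: demand=4,sold=4 ship[1->2]=2 ship[0->1]=2 prod=2 -> inv=[2 2 6]
Step 5: demand=4,sold=4 ship[1->2]=2 ship[0->1]=2 prod=2 -> inv=[2 2 4]
Step 6: demand=4,sold=4 ship[1->2]=2 ship[0->1]=2 prod=2 -> inv=[2 2 2]
Step 7: demand=4,sold=2 ship[1->2]=2 ship[0->1]=2 prod=2 -> inv=[2 2 2]
Step 8: demand=4,sold=2 ship[1->2]=2 ship[0->1]=2 prod=2 -> inv=[2 2 2]

2 2 2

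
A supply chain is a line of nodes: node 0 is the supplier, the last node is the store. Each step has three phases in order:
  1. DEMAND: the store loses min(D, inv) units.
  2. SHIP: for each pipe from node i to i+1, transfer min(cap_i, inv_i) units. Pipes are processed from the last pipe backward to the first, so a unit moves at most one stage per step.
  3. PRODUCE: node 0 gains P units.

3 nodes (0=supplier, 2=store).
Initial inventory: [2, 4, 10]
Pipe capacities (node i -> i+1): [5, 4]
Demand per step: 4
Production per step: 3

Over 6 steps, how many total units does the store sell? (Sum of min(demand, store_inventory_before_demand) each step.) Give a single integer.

Step 1: sold=4 (running total=4) -> [3 2 10]
Step 2: sold=4 (running total=8) -> [3 3 8]
Step 3: sold=4 (running total=12) -> [3 3 7]
Step 4: sold=4 (running total=16) -> [3 3 6]
Step 5: sold=4 (running total=20) -> [3 3 5]
Step 6: sold=4 (running total=24) -> [3 3 4]

Answer: 24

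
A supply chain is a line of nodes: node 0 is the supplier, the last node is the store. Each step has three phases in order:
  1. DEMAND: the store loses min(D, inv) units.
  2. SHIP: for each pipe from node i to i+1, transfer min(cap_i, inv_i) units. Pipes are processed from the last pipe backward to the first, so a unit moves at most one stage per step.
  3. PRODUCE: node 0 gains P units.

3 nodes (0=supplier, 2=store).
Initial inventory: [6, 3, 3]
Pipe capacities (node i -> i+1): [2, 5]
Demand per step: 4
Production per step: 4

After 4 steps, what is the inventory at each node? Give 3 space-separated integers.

Step 1: demand=4,sold=3 ship[1->2]=3 ship[0->1]=2 prod=4 -> inv=[8 2 3]
Step 2: demand=4,sold=3 ship[1->2]=2 ship[0->1]=2 prod=4 -> inv=[10 2 2]
Step 3: demand=4,sold=2 ship[1->2]=2 ship[0->1]=2 prod=4 -> inv=[12 2 2]
Step 4: demand=4,sold=2 ship[1->2]=2 ship[0->1]=2 prod=4 -> inv=[14 2 2]

14 2 2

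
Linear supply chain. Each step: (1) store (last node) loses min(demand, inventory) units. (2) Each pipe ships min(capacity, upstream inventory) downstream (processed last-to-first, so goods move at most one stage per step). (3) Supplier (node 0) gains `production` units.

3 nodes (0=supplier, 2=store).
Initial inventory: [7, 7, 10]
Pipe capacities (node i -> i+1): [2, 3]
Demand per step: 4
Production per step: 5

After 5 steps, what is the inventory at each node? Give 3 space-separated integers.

Step 1: demand=4,sold=4 ship[1->2]=3 ship[0->1]=2 prod=5 -> inv=[10 6 9]
Step 2: demand=4,sold=4 ship[1->2]=3 ship[0->1]=2 prod=5 -> inv=[13 5 8]
Step 3: demand=4,sold=4 ship[1->2]=3 ship[0->1]=2 prod=5 -> inv=[16 4 7]
Step 4: demand=4,sold=4 ship[1->2]=3 ship[0->1]=2 prod=5 -> inv=[19 3 6]
Step 5: demand=4,sold=4 ship[1->2]=3 ship[0->1]=2 prod=5 -> inv=[22 2 5]

22 2 5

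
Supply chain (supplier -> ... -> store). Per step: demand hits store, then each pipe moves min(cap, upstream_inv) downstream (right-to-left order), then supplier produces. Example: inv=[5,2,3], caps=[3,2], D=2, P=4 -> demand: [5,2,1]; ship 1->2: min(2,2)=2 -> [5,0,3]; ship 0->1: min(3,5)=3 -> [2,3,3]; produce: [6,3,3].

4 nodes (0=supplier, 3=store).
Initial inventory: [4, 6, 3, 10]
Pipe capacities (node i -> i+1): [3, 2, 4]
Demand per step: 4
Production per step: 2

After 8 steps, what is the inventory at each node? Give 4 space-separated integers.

Step 1: demand=4,sold=4 ship[2->3]=3 ship[1->2]=2 ship[0->1]=3 prod=2 -> inv=[3 7 2 9]
Step 2: demand=4,sold=4 ship[2->3]=2 ship[1->2]=2 ship[0->1]=3 prod=2 -> inv=[2 8 2 7]
Step 3: demand=4,sold=4 ship[2->3]=2 ship[1->2]=2 ship[0->1]=2 prod=2 -> inv=[2 8 2 5]
Step 4: demand=4,sold=4 ship[2->3]=2 ship[1->2]=2 ship[0->1]=2 prod=2 -> inv=[2 8 2 3]
Step 5: demand=4,sold=3 ship[2->3]=2 ship[1->2]=2 ship[0->1]=2 prod=2 -> inv=[2 8 2 2]
Step 6: demand=4,sold=2 ship[2->3]=2 ship[1->2]=2 ship[0->1]=2 prod=2 -> inv=[2 8 2 2]
Step 7: demand=4,sold=2 ship[2->3]=2 ship[1->2]=2 ship[0->1]=2 prod=2 -> inv=[2 8 2 2]
Step 8: demand=4,sold=2 ship[2->3]=2 ship[1->2]=2 ship[0->1]=2 prod=2 -> inv=[2 8 2 2]

2 8 2 2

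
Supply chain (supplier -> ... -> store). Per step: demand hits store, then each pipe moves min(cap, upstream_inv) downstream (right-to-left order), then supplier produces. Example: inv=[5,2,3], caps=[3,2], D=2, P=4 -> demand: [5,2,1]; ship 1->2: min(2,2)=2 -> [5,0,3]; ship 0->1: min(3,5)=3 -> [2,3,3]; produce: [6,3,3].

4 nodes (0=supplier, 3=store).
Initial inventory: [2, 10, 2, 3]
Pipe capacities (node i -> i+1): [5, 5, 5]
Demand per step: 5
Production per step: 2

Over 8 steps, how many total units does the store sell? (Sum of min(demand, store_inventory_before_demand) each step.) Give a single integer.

Answer: 25

Derivation:
Step 1: sold=3 (running total=3) -> [2 7 5 2]
Step 2: sold=2 (running total=5) -> [2 4 5 5]
Step 3: sold=5 (running total=10) -> [2 2 4 5]
Step 4: sold=5 (running total=15) -> [2 2 2 4]
Step 5: sold=4 (running total=19) -> [2 2 2 2]
Step 6: sold=2 (running total=21) -> [2 2 2 2]
Step 7: sold=2 (running total=23) -> [2 2 2 2]
Step 8: sold=2 (running total=25) -> [2 2 2 2]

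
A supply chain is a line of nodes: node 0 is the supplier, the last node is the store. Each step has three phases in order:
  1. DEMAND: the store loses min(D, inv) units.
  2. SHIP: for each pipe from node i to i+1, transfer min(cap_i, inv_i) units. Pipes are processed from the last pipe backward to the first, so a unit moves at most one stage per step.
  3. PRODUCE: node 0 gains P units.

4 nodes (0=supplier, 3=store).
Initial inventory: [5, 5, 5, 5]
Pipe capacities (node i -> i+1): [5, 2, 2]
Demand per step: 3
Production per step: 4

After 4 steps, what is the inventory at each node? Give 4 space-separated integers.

Step 1: demand=3,sold=3 ship[2->3]=2 ship[1->2]=2 ship[0->1]=5 prod=4 -> inv=[4 8 5 4]
Step 2: demand=3,sold=3 ship[2->3]=2 ship[1->2]=2 ship[0->1]=4 prod=4 -> inv=[4 10 5 3]
Step 3: demand=3,sold=3 ship[2->3]=2 ship[1->2]=2 ship[0->1]=4 prod=4 -> inv=[4 12 5 2]
Step 4: demand=3,sold=2 ship[2->3]=2 ship[1->2]=2 ship[0->1]=4 prod=4 -> inv=[4 14 5 2]

4 14 5 2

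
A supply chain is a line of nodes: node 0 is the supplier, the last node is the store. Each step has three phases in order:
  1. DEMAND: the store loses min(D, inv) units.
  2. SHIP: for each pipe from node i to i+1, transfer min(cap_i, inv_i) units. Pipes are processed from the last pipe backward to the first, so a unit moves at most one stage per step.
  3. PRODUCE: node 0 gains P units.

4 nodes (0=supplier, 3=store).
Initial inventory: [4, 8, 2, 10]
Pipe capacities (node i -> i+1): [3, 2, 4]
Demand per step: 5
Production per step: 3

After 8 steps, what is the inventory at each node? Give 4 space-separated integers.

Step 1: demand=5,sold=5 ship[2->3]=2 ship[1->2]=2 ship[0->1]=3 prod=3 -> inv=[4 9 2 7]
Step 2: demand=5,sold=5 ship[2->3]=2 ship[1->2]=2 ship[0->1]=3 prod=3 -> inv=[4 10 2 4]
Step 3: demand=5,sold=4 ship[2->3]=2 ship[1->2]=2 ship[0->1]=3 prod=3 -> inv=[4 11 2 2]
Step 4: demand=5,sold=2 ship[2->3]=2 ship[1->2]=2 ship[0->1]=3 prod=3 -> inv=[4 12 2 2]
Step 5: demand=5,sold=2 ship[2->3]=2 ship[1->2]=2 ship[0->1]=3 prod=3 -> inv=[4 13 2 2]
Step 6: demand=5,sold=2 ship[2->3]=2 ship[1->2]=2 ship[0->1]=3 prod=3 -> inv=[4 14 2 2]
Step 7: demand=5,sold=2 ship[2->3]=2 ship[1->2]=2 ship[0->1]=3 prod=3 -> inv=[4 15 2 2]
Step 8: demand=5,sold=2 ship[2->3]=2 ship[1->2]=2 ship[0->1]=3 prod=3 -> inv=[4 16 2 2]

4 16 2 2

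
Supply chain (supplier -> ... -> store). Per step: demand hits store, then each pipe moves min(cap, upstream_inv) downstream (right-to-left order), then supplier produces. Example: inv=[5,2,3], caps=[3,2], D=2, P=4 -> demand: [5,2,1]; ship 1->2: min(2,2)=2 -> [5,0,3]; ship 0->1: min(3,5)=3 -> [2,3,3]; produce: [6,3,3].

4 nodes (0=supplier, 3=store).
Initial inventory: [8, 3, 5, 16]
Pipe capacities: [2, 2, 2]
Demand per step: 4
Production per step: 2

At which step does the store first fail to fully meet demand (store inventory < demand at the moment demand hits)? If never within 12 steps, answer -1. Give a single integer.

Step 1: demand=4,sold=4 ship[2->3]=2 ship[1->2]=2 ship[0->1]=2 prod=2 -> [8 3 5 14]
Step 2: demand=4,sold=4 ship[2->3]=2 ship[1->2]=2 ship[0->1]=2 prod=2 -> [8 3 5 12]
Step 3: demand=4,sold=4 ship[2->3]=2 ship[1->2]=2 ship[0->1]=2 prod=2 -> [8 3 5 10]
Step 4: demand=4,sold=4 ship[2->3]=2 ship[1->2]=2 ship[0->1]=2 prod=2 -> [8 3 5 8]
Step 5: demand=4,sold=4 ship[2->3]=2 ship[1->2]=2 ship[0->1]=2 prod=2 -> [8 3 5 6]
Step 6: demand=4,sold=4 ship[2->3]=2 ship[1->2]=2 ship[0->1]=2 prod=2 -> [8 3 5 4]
Step 7: demand=4,sold=4 ship[2->3]=2 ship[1->2]=2 ship[0->1]=2 prod=2 -> [8 3 5 2]
Step 8: demand=4,sold=2 ship[2->3]=2 ship[1->2]=2 ship[0->1]=2 prod=2 -> [8 3 5 2]
Step 9: demand=4,sold=2 ship[2->3]=2 ship[1->2]=2 ship[0->1]=2 prod=2 -> [8 3 5 2]
Step 10: demand=4,sold=2 ship[2->3]=2 ship[1->2]=2 ship[0->1]=2 prod=2 -> [8 3 5 2]
Step 11: demand=4,sold=2 ship[2->3]=2 ship[1->2]=2 ship[0->1]=2 prod=2 -> [8 3 5 2]
Step 12: demand=4,sold=2 ship[2->3]=2 ship[1->2]=2 ship[0->1]=2 prod=2 -> [8 3 5 2]
First stockout at step 8

8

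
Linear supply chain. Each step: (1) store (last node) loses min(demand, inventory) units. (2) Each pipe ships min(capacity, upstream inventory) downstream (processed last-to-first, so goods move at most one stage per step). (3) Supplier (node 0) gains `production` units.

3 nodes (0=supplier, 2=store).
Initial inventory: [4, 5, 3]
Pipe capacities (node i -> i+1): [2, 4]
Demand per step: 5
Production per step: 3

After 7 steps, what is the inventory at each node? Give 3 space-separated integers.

Step 1: demand=5,sold=3 ship[1->2]=4 ship[0->1]=2 prod=3 -> inv=[5 3 4]
Step 2: demand=5,sold=4 ship[1->2]=3 ship[0->1]=2 prod=3 -> inv=[6 2 3]
Step 3: demand=5,sold=3 ship[1->2]=2 ship[0->1]=2 prod=3 -> inv=[7 2 2]
Step 4: demand=5,sold=2 ship[1->2]=2 ship[0->1]=2 prod=3 -> inv=[8 2 2]
Step 5: demand=5,sold=2 ship[1->2]=2 ship[0->1]=2 prod=3 -> inv=[9 2 2]
Step 6: demand=5,sold=2 ship[1->2]=2 ship[0->1]=2 prod=3 -> inv=[10 2 2]
Step 7: demand=5,sold=2 ship[1->2]=2 ship[0->1]=2 prod=3 -> inv=[11 2 2]

11 2 2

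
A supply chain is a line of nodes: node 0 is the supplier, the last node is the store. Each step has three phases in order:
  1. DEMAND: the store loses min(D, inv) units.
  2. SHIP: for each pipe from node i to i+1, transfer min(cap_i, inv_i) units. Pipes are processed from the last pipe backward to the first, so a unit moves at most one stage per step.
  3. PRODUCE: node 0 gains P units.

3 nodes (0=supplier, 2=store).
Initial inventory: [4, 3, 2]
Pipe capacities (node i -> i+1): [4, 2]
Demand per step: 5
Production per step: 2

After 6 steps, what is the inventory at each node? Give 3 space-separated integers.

Step 1: demand=5,sold=2 ship[1->2]=2 ship[0->1]=4 prod=2 -> inv=[2 5 2]
Step 2: demand=5,sold=2 ship[1->2]=2 ship[0->1]=2 prod=2 -> inv=[2 5 2]
Step 3: demand=5,sold=2 ship[1->2]=2 ship[0->1]=2 prod=2 -> inv=[2 5 2]
Step 4: demand=5,sold=2 ship[1->2]=2 ship[0->1]=2 prod=2 -> inv=[2 5 2]
Step 5: demand=5,sold=2 ship[1->2]=2 ship[0->1]=2 prod=2 -> inv=[2 5 2]
Step 6: demand=5,sold=2 ship[1->2]=2 ship[0->1]=2 prod=2 -> inv=[2 5 2]

2 5 2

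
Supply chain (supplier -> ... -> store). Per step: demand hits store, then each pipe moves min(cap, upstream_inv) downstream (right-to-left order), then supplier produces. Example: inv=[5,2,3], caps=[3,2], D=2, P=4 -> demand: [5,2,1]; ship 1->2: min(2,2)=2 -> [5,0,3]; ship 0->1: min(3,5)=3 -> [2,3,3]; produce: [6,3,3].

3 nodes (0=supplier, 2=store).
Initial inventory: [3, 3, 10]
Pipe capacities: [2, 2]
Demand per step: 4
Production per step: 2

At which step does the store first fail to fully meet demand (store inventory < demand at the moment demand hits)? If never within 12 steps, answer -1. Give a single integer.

Step 1: demand=4,sold=4 ship[1->2]=2 ship[0->1]=2 prod=2 -> [3 3 8]
Step 2: demand=4,sold=4 ship[1->2]=2 ship[0->1]=2 prod=2 -> [3 3 6]
Step 3: demand=4,sold=4 ship[1->2]=2 ship[0->1]=2 prod=2 -> [3 3 4]
Step 4: demand=4,sold=4 ship[1->2]=2 ship[0->1]=2 prod=2 -> [3 3 2]
Step 5: demand=4,sold=2 ship[1->2]=2 ship[0->1]=2 prod=2 -> [3 3 2]
Step 6: demand=4,sold=2 ship[1->2]=2 ship[0->1]=2 prod=2 -> [3 3 2]
Step 7: demand=4,sold=2 ship[1->2]=2 ship[0->1]=2 prod=2 -> [3 3 2]
Step 8: demand=4,sold=2 ship[1->2]=2 ship[0->1]=2 prod=2 -> [3 3 2]
Step 9: demand=4,sold=2 ship[1->2]=2 ship[0->1]=2 prod=2 -> [3 3 2]
Step 10: demand=4,sold=2 ship[1->2]=2 ship[0->1]=2 prod=2 -> [3 3 2]
Step 11: demand=4,sold=2 ship[1->2]=2 ship[0->1]=2 prod=2 -> [3 3 2]
Step 12: demand=4,sold=2 ship[1->2]=2 ship[0->1]=2 prod=2 -> [3 3 2]
First stockout at step 5

5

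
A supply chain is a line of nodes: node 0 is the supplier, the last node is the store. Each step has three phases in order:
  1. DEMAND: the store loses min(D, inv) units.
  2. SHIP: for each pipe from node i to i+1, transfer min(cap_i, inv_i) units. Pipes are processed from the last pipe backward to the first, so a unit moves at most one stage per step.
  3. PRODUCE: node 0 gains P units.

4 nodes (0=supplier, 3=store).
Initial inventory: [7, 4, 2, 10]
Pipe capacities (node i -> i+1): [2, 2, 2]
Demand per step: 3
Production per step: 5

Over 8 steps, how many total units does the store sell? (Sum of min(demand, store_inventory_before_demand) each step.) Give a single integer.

Answer: 24

Derivation:
Step 1: sold=3 (running total=3) -> [10 4 2 9]
Step 2: sold=3 (running total=6) -> [13 4 2 8]
Step 3: sold=3 (running total=9) -> [16 4 2 7]
Step 4: sold=3 (running total=12) -> [19 4 2 6]
Step 5: sold=3 (running total=15) -> [22 4 2 5]
Step 6: sold=3 (running total=18) -> [25 4 2 4]
Step 7: sold=3 (running total=21) -> [28 4 2 3]
Step 8: sold=3 (running total=24) -> [31 4 2 2]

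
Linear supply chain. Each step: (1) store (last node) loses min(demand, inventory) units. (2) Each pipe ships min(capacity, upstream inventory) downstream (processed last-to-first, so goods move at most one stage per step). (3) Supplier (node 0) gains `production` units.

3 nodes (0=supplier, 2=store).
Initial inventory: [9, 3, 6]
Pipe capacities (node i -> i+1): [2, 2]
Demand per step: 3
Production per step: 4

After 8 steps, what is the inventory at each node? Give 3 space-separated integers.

Step 1: demand=3,sold=3 ship[1->2]=2 ship[0->1]=2 prod=4 -> inv=[11 3 5]
Step 2: demand=3,sold=3 ship[1->2]=2 ship[0->1]=2 prod=4 -> inv=[13 3 4]
Step 3: demand=3,sold=3 ship[1->2]=2 ship[0->1]=2 prod=4 -> inv=[15 3 3]
Step 4: demand=3,sold=3 ship[1->2]=2 ship[0->1]=2 prod=4 -> inv=[17 3 2]
Step 5: demand=3,sold=2 ship[1->2]=2 ship[0->1]=2 prod=4 -> inv=[19 3 2]
Step 6: demand=3,sold=2 ship[1->2]=2 ship[0->1]=2 prod=4 -> inv=[21 3 2]
Step 7: demand=3,sold=2 ship[1->2]=2 ship[0->1]=2 prod=4 -> inv=[23 3 2]
Step 8: demand=3,sold=2 ship[1->2]=2 ship[0->1]=2 prod=4 -> inv=[25 3 2]

25 3 2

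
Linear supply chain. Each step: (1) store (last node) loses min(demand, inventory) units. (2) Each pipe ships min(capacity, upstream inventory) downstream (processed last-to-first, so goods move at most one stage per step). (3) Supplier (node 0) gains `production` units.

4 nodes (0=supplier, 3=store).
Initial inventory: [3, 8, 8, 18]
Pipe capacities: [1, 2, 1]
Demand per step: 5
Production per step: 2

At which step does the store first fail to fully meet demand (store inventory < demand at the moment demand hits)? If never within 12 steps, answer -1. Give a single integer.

Step 1: demand=5,sold=5 ship[2->3]=1 ship[1->2]=2 ship[0->1]=1 prod=2 -> [4 7 9 14]
Step 2: demand=5,sold=5 ship[2->3]=1 ship[1->2]=2 ship[0->1]=1 prod=2 -> [5 6 10 10]
Step 3: demand=5,sold=5 ship[2->3]=1 ship[1->2]=2 ship[0->1]=1 prod=2 -> [6 5 11 6]
Step 4: demand=5,sold=5 ship[2->3]=1 ship[1->2]=2 ship[0->1]=1 prod=2 -> [7 4 12 2]
Step 5: demand=5,sold=2 ship[2->3]=1 ship[1->2]=2 ship[0->1]=1 prod=2 -> [8 3 13 1]
Step 6: demand=5,sold=1 ship[2->3]=1 ship[1->2]=2 ship[0->1]=1 prod=2 -> [9 2 14 1]
Step 7: demand=5,sold=1 ship[2->3]=1 ship[1->2]=2 ship[0->1]=1 prod=2 -> [10 1 15 1]
Step 8: demand=5,sold=1 ship[2->3]=1 ship[1->2]=1 ship[0->1]=1 prod=2 -> [11 1 15 1]
Step 9: demand=5,sold=1 ship[2->3]=1 ship[1->2]=1 ship[0->1]=1 prod=2 -> [12 1 15 1]
Step 10: demand=5,sold=1 ship[2->3]=1 ship[1->2]=1 ship[0->1]=1 prod=2 -> [13 1 15 1]
Step 11: demand=5,sold=1 ship[2->3]=1 ship[1->2]=1 ship[0->1]=1 prod=2 -> [14 1 15 1]
Step 12: demand=5,sold=1 ship[2->3]=1 ship[1->2]=1 ship[0->1]=1 prod=2 -> [15 1 15 1]
First stockout at step 5

5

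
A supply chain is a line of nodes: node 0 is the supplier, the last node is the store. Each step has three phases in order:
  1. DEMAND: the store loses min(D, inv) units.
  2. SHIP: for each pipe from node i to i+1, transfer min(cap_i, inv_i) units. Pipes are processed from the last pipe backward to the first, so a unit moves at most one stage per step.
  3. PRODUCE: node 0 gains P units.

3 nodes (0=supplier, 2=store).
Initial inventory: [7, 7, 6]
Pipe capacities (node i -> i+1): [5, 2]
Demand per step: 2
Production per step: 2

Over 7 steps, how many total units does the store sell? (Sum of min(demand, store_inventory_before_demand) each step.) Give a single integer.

Step 1: sold=2 (running total=2) -> [4 10 6]
Step 2: sold=2 (running total=4) -> [2 12 6]
Step 3: sold=2 (running total=6) -> [2 12 6]
Step 4: sold=2 (running total=8) -> [2 12 6]
Step 5: sold=2 (running total=10) -> [2 12 6]
Step 6: sold=2 (running total=12) -> [2 12 6]
Step 7: sold=2 (running total=14) -> [2 12 6]

Answer: 14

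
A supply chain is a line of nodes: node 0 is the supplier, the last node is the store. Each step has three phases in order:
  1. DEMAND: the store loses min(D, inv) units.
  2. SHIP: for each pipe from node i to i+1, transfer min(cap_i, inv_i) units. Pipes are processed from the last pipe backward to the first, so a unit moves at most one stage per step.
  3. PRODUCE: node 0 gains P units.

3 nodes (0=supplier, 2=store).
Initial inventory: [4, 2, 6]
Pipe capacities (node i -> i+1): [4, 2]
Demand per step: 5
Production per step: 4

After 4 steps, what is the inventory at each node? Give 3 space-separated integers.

Step 1: demand=5,sold=5 ship[1->2]=2 ship[0->1]=4 prod=4 -> inv=[4 4 3]
Step 2: demand=5,sold=3 ship[1->2]=2 ship[0->1]=4 prod=4 -> inv=[4 6 2]
Step 3: demand=5,sold=2 ship[1->2]=2 ship[0->1]=4 prod=4 -> inv=[4 8 2]
Step 4: demand=5,sold=2 ship[1->2]=2 ship[0->1]=4 prod=4 -> inv=[4 10 2]

4 10 2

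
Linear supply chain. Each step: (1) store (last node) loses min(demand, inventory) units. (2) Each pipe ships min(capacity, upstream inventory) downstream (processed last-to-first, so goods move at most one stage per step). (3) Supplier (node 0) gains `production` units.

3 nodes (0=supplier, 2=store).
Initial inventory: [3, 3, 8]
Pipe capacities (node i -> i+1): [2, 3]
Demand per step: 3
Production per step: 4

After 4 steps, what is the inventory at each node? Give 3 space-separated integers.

Step 1: demand=3,sold=3 ship[1->2]=3 ship[0->1]=2 prod=4 -> inv=[5 2 8]
Step 2: demand=3,sold=3 ship[1->2]=2 ship[0->1]=2 prod=4 -> inv=[7 2 7]
Step 3: demand=3,sold=3 ship[1->2]=2 ship[0->1]=2 prod=4 -> inv=[9 2 6]
Step 4: demand=3,sold=3 ship[1->2]=2 ship[0->1]=2 prod=4 -> inv=[11 2 5]

11 2 5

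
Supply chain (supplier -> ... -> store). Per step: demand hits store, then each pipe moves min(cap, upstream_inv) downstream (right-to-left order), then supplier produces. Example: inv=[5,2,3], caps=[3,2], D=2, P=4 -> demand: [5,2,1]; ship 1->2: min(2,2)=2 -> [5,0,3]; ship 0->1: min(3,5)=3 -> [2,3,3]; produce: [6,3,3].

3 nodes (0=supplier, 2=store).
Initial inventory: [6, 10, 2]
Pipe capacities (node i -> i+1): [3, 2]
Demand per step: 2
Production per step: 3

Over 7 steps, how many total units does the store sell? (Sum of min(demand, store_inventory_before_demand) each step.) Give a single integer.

Step 1: sold=2 (running total=2) -> [6 11 2]
Step 2: sold=2 (running total=4) -> [6 12 2]
Step 3: sold=2 (running total=6) -> [6 13 2]
Step 4: sold=2 (running total=8) -> [6 14 2]
Step 5: sold=2 (running total=10) -> [6 15 2]
Step 6: sold=2 (running total=12) -> [6 16 2]
Step 7: sold=2 (running total=14) -> [6 17 2]

Answer: 14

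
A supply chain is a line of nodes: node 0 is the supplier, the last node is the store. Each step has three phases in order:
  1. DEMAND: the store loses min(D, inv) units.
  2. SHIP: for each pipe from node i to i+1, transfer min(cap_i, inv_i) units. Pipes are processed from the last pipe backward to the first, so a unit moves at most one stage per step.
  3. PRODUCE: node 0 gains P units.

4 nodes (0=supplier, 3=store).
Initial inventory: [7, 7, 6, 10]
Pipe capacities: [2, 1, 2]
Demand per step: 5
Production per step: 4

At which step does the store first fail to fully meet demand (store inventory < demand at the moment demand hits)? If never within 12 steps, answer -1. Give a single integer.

Step 1: demand=5,sold=5 ship[2->3]=2 ship[1->2]=1 ship[0->1]=2 prod=4 -> [9 8 5 7]
Step 2: demand=5,sold=5 ship[2->3]=2 ship[1->2]=1 ship[0->1]=2 prod=4 -> [11 9 4 4]
Step 3: demand=5,sold=4 ship[2->3]=2 ship[1->2]=1 ship[0->1]=2 prod=4 -> [13 10 3 2]
Step 4: demand=5,sold=2 ship[2->3]=2 ship[1->2]=1 ship[0->1]=2 prod=4 -> [15 11 2 2]
Step 5: demand=5,sold=2 ship[2->3]=2 ship[1->2]=1 ship[0->1]=2 prod=4 -> [17 12 1 2]
Step 6: demand=5,sold=2 ship[2->3]=1 ship[1->2]=1 ship[0->1]=2 prod=4 -> [19 13 1 1]
Step 7: demand=5,sold=1 ship[2->3]=1 ship[1->2]=1 ship[0->1]=2 prod=4 -> [21 14 1 1]
Step 8: demand=5,sold=1 ship[2->3]=1 ship[1->2]=1 ship[0->1]=2 prod=4 -> [23 15 1 1]
Step 9: demand=5,sold=1 ship[2->3]=1 ship[1->2]=1 ship[0->1]=2 prod=4 -> [25 16 1 1]
Step 10: demand=5,sold=1 ship[2->3]=1 ship[1->2]=1 ship[0->1]=2 prod=4 -> [27 17 1 1]
Step 11: demand=5,sold=1 ship[2->3]=1 ship[1->2]=1 ship[0->1]=2 prod=4 -> [29 18 1 1]
Step 12: demand=5,sold=1 ship[2->3]=1 ship[1->2]=1 ship[0->1]=2 prod=4 -> [31 19 1 1]
First stockout at step 3

3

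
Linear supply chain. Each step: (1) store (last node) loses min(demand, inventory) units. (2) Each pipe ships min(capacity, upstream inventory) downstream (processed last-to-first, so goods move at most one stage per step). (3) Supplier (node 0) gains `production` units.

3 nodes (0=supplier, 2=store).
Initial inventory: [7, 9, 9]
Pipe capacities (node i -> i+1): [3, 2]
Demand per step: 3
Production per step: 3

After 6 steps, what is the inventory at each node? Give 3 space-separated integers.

Step 1: demand=3,sold=3 ship[1->2]=2 ship[0->1]=3 prod=3 -> inv=[7 10 8]
Step 2: demand=3,sold=3 ship[1->2]=2 ship[0->1]=3 prod=3 -> inv=[7 11 7]
Step 3: demand=3,sold=3 ship[1->2]=2 ship[0->1]=3 prod=3 -> inv=[7 12 6]
Step 4: demand=3,sold=3 ship[1->2]=2 ship[0->1]=3 prod=3 -> inv=[7 13 5]
Step 5: demand=3,sold=3 ship[1->2]=2 ship[0->1]=3 prod=3 -> inv=[7 14 4]
Step 6: demand=3,sold=3 ship[1->2]=2 ship[0->1]=3 prod=3 -> inv=[7 15 3]

7 15 3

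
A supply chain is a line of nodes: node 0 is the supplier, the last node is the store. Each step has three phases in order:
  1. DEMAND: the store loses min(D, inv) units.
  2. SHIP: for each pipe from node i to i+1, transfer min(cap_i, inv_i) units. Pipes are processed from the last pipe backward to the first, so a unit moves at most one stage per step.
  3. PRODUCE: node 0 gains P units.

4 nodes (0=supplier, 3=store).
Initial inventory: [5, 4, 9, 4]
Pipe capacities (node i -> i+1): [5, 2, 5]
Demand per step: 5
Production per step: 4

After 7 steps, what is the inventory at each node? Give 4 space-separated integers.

Step 1: demand=5,sold=4 ship[2->3]=5 ship[1->2]=2 ship[0->1]=5 prod=4 -> inv=[4 7 6 5]
Step 2: demand=5,sold=5 ship[2->3]=5 ship[1->2]=2 ship[0->1]=4 prod=4 -> inv=[4 9 3 5]
Step 3: demand=5,sold=5 ship[2->3]=3 ship[1->2]=2 ship[0->1]=4 prod=4 -> inv=[4 11 2 3]
Step 4: demand=5,sold=3 ship[2->3]=2 ship[1->2]=2 ship[0->1]=4 prod=4 -> inv=[4 13 2 2]
Step 5: demand=5,sold=2 ship[2->3]=2 ship[1->2]=2 ship[0->1]=4 prod=4 -> inv=[4 15 2 2]
Step 6: demand=5,sold=2 ship[2->3]=2 ship[1->2]=2 ship[0->1]=4 prod=4 -> inv=[4 17 2 2]
Step 7: demand=5,sold=2 ship[2->3]=2 ship[1->2]=2 ship[0->1]=4 prod=4 -> inv=[4 19 2 2]

4 19 2 2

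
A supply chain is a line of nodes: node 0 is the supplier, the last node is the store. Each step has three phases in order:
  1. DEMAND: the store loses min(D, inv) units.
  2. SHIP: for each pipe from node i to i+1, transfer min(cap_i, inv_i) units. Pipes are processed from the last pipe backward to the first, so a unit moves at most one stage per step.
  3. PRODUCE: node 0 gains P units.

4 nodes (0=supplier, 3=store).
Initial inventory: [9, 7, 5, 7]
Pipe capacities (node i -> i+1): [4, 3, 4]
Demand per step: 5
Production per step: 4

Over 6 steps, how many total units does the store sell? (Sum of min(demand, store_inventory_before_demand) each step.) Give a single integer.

Answer: 24

Derivation:
Step 1: sold=5 (running total=5) -> [9 8 4 6]
Step 2: sold=5 (running total=10) -> [9 9 3 5]
Step 3: sold=5 (running total=15) -> [9 10 3 3]
Step 4: sold=3 (running total=18) -> [9 11 3 3]
Step 5: sold=3 (running total=21) -> [9 12 3 3]
Step 6: sold=3 (running total=24) -> [9 13 3 3]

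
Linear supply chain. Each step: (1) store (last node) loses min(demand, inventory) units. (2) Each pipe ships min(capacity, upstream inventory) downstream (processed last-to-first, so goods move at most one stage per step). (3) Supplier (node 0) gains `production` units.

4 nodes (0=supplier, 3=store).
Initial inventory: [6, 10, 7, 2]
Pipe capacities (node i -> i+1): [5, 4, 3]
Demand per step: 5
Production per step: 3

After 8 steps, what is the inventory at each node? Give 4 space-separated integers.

Step 1: demand=5,sold=2 ship[2->3]=3 ship[1->2]=4 ship[0->1]=5 prod=3 -> inv=[4 11 8 3]
Step 2: demand=5,sold=3 ship[2->3]=3 ship[1->2]=4 ship[0->1]=4 prod=3 -> inv=[3 11 9 3]
Step 3: demand=5,sold=3 ship[2->3]=3 ship[1->2]=4 ship[0->1]=3 prod=3 -> inv=[3 10 10 3]
Step 4: demand=5,sold=3 ship[2->3]=3 ship[1->2]=4 ship[0->1]=3 prod=3 -> inv=[3 9 11 3]
Step 5: demand=5,sold=3 ship[2->3]=3 ship[1->2]=4 ship[0->1]=3 prod=3 -> inv=[3 8 12 3]
Step 6: demand=5,sold=3 ship[2->3]=3 ship[1->2]=4 ship[0->1]=3 prod=3 -> inv=[3 7 13 3]
Step 7: demand=5,sold=3 ship[2->3]=3 ship[1->2]=4 ship[0->1]=3 prod=3 -> inv=[3 6 14 3]
Step 8: demand=5,sold=3 ship[2->3]=3 ship[1->2]=4 ship[0->1]=3 prod=3 -> inv=[3 5 15 3]

3 5 15 3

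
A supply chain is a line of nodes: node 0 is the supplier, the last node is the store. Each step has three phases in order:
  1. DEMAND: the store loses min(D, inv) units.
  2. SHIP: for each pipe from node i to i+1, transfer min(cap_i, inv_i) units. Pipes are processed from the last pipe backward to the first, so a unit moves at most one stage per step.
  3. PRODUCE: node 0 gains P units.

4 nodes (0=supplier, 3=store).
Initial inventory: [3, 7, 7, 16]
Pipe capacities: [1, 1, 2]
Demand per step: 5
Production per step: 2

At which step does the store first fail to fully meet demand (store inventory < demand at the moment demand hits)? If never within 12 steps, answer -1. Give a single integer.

Step 1: demand=5,sold=5 ship[2->3]=2 ship[1->2]=1 ship[0->1]=1 prod=2 -> [4 7 6 13]
Step 2: demand=5,sold=5 ship[2->3]=2 ship[1->2]=1 ship[0->1]=1 prod=2 -> [5 7 5 10]
Step 3: demand=5,sold=5 ship[2->3]=2 ship[1->2]=1 ship[0->1]=1 prod=2 -> [6 7 4 7]
Step 4: demand=5,sold=5 ship[2->3]=2 ship[1->2]=1 ship[0->1]=1 prod=2 -> [7 7 3 4]
Step 5: demand=5,sold=4 ship[2->3]=2 ship[1->2]=1 ship[0->1]=1 prod=2 -> [8 7 2 2]
Step 6: demand=5,sold=2 ship[2->3]=2 ship[1->2]=1 ship[0->1]=1 prod=2 -> [9 7 1 2]
Step 7: demand=5,sold=2 ship[2->3]=1 ship[1->2]=1 ship[0->1]=1 prod=2 -> [10 7 1 1]
Step 8: demand=5,sold=1 ship[2->3]=1 ship[1->2]=1 ship[0->1]=1 prod=2 -> [11 7 1 1]
Step 9: demand=5,sold=1 ship[2->3]=1 ship[1->2]=1 ship[0->1]=1 prod=2 -> [12 7 1 1]
Step 10: demand=5,sold=1 ship[2->3]=1 ship[1->2]=1 ship[0->1]=1 prod=2 -> [13 7 1 1]
Step 11: demand=5,sold=1 ship[2->3]=1 ship[1->2]=1 ship[0->1]=1 prod=2 -> [14 7 1 1]
Step 12: demand=5,sold=1 ship[2->3]=1 ship[1->2]=1 ship[0->1]=1 prod=2 -> [15 7 1 1]
First stockout at step 5

5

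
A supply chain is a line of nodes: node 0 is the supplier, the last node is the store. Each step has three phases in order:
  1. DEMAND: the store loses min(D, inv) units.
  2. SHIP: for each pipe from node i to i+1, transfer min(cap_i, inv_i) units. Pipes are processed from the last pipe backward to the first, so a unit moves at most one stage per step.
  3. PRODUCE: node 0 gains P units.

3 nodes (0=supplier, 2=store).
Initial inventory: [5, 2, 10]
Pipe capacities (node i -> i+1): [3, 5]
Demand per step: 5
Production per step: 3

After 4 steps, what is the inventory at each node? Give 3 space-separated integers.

Step 1: demand=5,sold=5 ship[1->2]=2 ship[0->1]=3 prod=3 -> inv=[5 3 7]
Step 2: demand=5,sold=5 ship[1->2]=3 ship[0->1]=3 prod=3 -> inv=[5 3 5]
Step 3: demand=5,sold=5 ship[1->2]=3 ship[0->1]=3 prod=3 -> inv=[5 3 3]
Step 4: demand=5,sold=3 ship[1->2]=3 ship[0->1]=3 prod=3 -> inv=[5 3 3]

5 3 3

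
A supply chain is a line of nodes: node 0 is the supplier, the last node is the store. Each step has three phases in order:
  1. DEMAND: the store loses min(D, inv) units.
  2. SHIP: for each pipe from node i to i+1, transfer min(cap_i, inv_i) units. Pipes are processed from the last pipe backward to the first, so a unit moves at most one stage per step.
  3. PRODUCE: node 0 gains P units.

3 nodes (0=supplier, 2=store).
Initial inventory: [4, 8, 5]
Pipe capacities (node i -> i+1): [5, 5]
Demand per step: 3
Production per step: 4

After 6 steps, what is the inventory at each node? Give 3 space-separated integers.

Step 1: demand=3,sold=3 ship[1->2]=5 ship[0->1]=4 prod=4 -> inv=[4 7 7]
Step 2: demand=3,sold=3 ship[1->2]=5 ship[0->1]=4 prod=4 -> inv=[4 6 9]
Step 3: demand=3,sold=3 ship[1->2]=5 ship[0->1]=4 prod=4 -> inv=[4 5 11]
Step 4: demand=3,sold=3 ship[1->2]=5 ship[0->1]=4 prod=4 -> inv=[4 4 13]
Step 5: demand=3,sold=3 ship[1->2]=4 ship[0->1]=4 prod=4 -> inv=[4 4 14]
Step 6: demand=3,sold=3 ship[1->2]=4 ship[0->1]=4 prod=4 -> inv=[4 4 15]

4 4 15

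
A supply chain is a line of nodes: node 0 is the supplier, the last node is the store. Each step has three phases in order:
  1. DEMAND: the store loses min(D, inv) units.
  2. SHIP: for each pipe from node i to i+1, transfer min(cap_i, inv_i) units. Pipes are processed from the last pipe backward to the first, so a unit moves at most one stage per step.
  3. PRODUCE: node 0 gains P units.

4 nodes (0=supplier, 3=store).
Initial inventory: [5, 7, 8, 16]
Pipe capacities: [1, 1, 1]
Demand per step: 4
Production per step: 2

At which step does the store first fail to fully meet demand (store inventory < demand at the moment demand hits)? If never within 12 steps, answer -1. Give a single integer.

Step 1: demand=4,sold=4 ship[2->3]=1 ship[1->2]=1 ship[0->1]=1 prod=2 -> [6 7 8 13]
Step 2: demand=4,sold=4 ship[2->3]=1 ship[1->2]=1 ship[0->1]=1 prod=2 -> [7 7 8 10]
Step 3: demand=4,sold=4 ship[2->3]=1 ship[1->2]=1 ship[0->1]=1 prod=2 -> [8 7 8 7]
Step 4: demand=4,sold=4 ship[2->3]=1 ship[1->2]=1 ship[0->1]=1 prod=2 -> [9 7 8 4]
Step 5: demand=4,sold=4 ship[2->3]=1 ship[1->2]=1 ship[0->1]=1 prod=2 -> [10 7 8 1]
Step 6: demand=4,sold=1 ship[2->3]=1 ship[1->2]=1 ship[0->1]=1 prod=2 -> [11 7 8 1]
Step 7: demand=4,sold=1 ship[2->3]=1 ship[1->2]=1 ship[0->1]=1 prod=2 -> [12 7 8 1]
Step 8: demand=4,sold=1 ship[2->3]=1 ship[1->2]=1 ship[0->1]=1 prod=2 -> [13 7 8 1]
Step 9: demand=4,sold=1 ship[2->3]=1 ship[1->2]=1 ship[0->1]=1 prod=2 -> [14 7 8 1]
Step 10: demand=4,sold=1 ship[2->3]=1 ship[1->2]=1 ship[0->1]=1 prod=2 -> [15 7 8 1]
Step 11: demand=4,sold=1 ship[2->3]=1 ship[1->2]=1 ship[0->1]=1 prod=2 -> [16 7 8 1]
Step 12: demand=4,sold=1 ship[2->3]=1 ship[1->2]=1 ship[0->1]=1 prod=2 -> [17 7 8 1]
First stockout at step 6

6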